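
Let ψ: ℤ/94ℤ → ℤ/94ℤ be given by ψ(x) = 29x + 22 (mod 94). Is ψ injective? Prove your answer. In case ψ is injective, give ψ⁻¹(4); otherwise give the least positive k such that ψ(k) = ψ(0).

Suppose ψ(u) = ψ(v) in ℤ/94ℤ. Then 29u + 22 ≡ 29v + 22 (mod 94), thus 29(u − v) ≡ 0 (mod 94).
Since gcd(29, 94) = 1, 29 is invertible modulo 94, thus u − v ≡ 0 (mod 94), i.e. u = v.
So ψ is injective.
We now compute 29⁻¹ mod 94 explicitly. Euclid's algorithm: 94 = 3·29 + 7, 29 = 4·7 + 1; back-substituting gives 1 = 13·29 − 4·94, so 29⁻¹ ≡ 13 (mod 94).
Since ψ is injective, we find ψ⁻¹(4): we need 29x ≡ 4 − 22 ≡ 76 (mod 94). Using 29⁻¹ = 13: x ≡ 13·76 = 988 = 10·94 + 48, so x = 48.
Check: ψ(48) = 29·48 + 22 = 1414 = 15·94 + 4 ≡ 4 (mod 94).

48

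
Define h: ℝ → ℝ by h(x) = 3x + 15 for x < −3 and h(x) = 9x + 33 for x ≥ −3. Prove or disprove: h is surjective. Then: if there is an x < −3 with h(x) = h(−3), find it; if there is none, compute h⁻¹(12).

Both pieces are strictly increasing (slopes 3 and 9), so each is injective on its own interval.
The left piece maps (−∞, −3) onto (−∞, 6); the right piece maps [−3, ∞) onto [6, ∞).
These images together cover ℝ, so h is surjective.
Because the two images are disjoint, no x < −3 has h(x) = h(−3), so we compute h⁻¹(12): 12 lies in [6, ∞), so solve 9x + 33 = 12: x = (12 − 33)/9 = −7/3.

-7/3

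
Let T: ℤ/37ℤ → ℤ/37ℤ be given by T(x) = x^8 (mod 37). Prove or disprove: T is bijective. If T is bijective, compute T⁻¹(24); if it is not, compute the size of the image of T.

T(1) = 1^8 = 1.
T(6): Repeated squaring mod 37: 6^1 ≡ 6, 6^2 ≡ 6² = 36, 6^4 ≡ 36² = 1296 ≡ 1, 6^8 ≡ 1² = 1. So 6^8 ≡ 1 (mod 37).
So T(1) = T(6) = 1 while 1 ≠ 6, hence T is not injective, hence not bijective.
Since T is not bijective, we determine |image(T)|. Computing x^8 mod 37 for each x (by repeated squaring, reducing mod 37 at every step), the values T(0), T(1), …, T(36) are: 0, 1, 34, 12, 9, 16, 1, 16, 10, 33, 26, 10, 34, 9, 26, 7, 7, 33, 12, 12, 33, 7, 7, 26, 9, 34, 10, 26, 33, 10, 16, 1, 16, 9, 12, 34, 1.
The distinct values are {0, 1, 7, 9, 10, 12, 16, 26, 33, 34}; there are 10 of them.

10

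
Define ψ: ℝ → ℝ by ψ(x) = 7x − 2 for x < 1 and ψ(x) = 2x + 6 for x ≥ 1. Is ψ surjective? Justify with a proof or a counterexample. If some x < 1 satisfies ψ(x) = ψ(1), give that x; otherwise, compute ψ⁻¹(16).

5

Both pieces are strictly increasing (slopes 7 and 2), so each is injective on its own interval.
The left piece maps (−∞, 1) onto (−∞, 5); the right piece maps [1, ∞) onto [8, ∞).
The union (−∞, 5) ∪ [8, ∞) omits the interval between 5 and 8; in particular 5 has no preimage. So ψ is not surjective.
Because the two images are disjoint, no x < 1 has ψ(x) = ψ(1), so we compute ψ⁻¹(16): 16 lies in [8, ∞), so solve 2x + 6 = 16: x = (16 − 6)/2 = 5.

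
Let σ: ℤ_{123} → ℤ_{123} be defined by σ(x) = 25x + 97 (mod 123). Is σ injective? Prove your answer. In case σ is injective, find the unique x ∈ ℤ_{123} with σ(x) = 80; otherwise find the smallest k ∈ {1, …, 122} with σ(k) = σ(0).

19

Suppose σ(x_1) = σ(x_2) in ℤ_{123}. Then 25x_1 + 97 ≡ 25x_2 + 97 (mod 123), hence 25(x_1 − x_2) ≡ 0 (mod 123).
Since gcd(25, 123) = 1, 25 is invertible modulo 123, so x_1 − x_2 ≡ 0 (mod 123), i.e. x_1 = x_2.
Therefore σ is injective.
We now compute 25⁻¹ mod 123 explicitly. Euclid's algorithm: 123 = 4·25 + 23, 25 = 1·23 + 2, 23 = 11·2 + 1; back-substituting gives 1 = 64·25 − 13·123, so 25⁻¹ ≡ 64 (mod 123).
Since σ is injective, we find σ⁻¹(80): we need 25x ≡ 80 − 97 ≡ 106 (mod 123). Using 25⁻¹ = 64: x ≡ 64·106 = 6784 = 55·123 + 19, so x = 19.
Check: σ(19) = 25·19 + 97 = 572 = 4·123 + 80 ≡ 80 (mod 123).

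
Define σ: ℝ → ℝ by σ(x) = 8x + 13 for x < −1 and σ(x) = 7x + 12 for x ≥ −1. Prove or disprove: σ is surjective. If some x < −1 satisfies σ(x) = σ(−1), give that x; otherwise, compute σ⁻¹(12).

Both pieces are strictly increasing (slopes 8 and 7), so each is injective on its own interval.
The left piece maps (−∞, −1) onto (−∞, 5); the right piece maps [−1, ∞) onto [5, ∞).
These images together cover ℝ, so σ is surjective.
Because the two images are disjoint, no x < −1 has σ(x) = σ(−1), so we compute σ⁻¹(12): 12 lies in [5, ∞), so solve 7x + 12 = 12: x = (12 − 12)/7 = 0.

0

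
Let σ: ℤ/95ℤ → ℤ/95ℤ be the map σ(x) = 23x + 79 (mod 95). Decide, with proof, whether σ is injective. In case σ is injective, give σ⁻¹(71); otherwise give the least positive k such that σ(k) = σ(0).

By definition, σ is injective if σ(x_1) = σ(x_2) implies x_1 = x_2.
Suppose σ(x_1) = σ(x_2) in ℤ/95ℤ. Then 23x_1 + 79 ≡ 23x_2 + 79 (mod 95), hence 23(x_1 − x_2) ≡ 0 (mod 95).
Since gcd(23, 95) = 1, 23 is invertible modulo 95, therefore x_1 − x_2 ≡ 0 (mod 95), i.e. x_1 = x_2.
So σ is injective.
We now compute 23⁻¹ mod 95 explicitly. Euclid's algorithm: 95 = 4·23 + 3, 23 = 7·3 + 2, 3 = 1·2 + 1; back-substituting gives 1 = 62·23 − 15·95, so 23⁻¹ ≡ 62 (mod 95).
Since σ is injective, we compute σ⁻¹(71): solve 23x + 79 ≡ 71 (mod 95), i.e. 23x ≡ 87 (mod 95).
Multiplying by 23⁻¹ = 62 gives x ≡ 62·87 = 5394 = 56·95 + 74 ≡ 74 (mod 95).
Check: σ(74) = 23·74 + 79 = 1781 = 18·95 + 71 ≡ 71 (mod 95).

74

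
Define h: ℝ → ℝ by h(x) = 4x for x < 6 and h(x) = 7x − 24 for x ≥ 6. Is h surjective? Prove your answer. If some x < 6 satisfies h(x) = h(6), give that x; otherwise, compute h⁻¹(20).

9/2

Both pieces are strictly increasing (slopes 4 and 7), so each is injective on its own interval.
The left piece maps (−∞, 6) onto (−∞, 24); the right piece maps [6, ∞) onto [18, ∞).
The union (−∞, 24) ∪ [18, ∞) covers ℝ, so h is surjective.
For the follow-up: the images overlap, so an x < 6 with h(x) = h(6) exists. h(6) = 18; solving 4x = 18 for x < 6 gives x = (18 − 0)/4 = 9/2.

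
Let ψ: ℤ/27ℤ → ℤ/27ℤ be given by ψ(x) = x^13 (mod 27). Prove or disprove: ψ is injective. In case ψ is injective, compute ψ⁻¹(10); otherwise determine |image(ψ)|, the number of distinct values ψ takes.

ψ(0) = 0^13 = 0.
ψ(3): Repeated squaring mod 27: 3^1 ≡ 3, 3^2 ≡ 3² = 9, 3^4 ≡ 9² = 81 ≡ 0, 3^8 ≡ 0² = 0. Since 13 = 8 + 4 + 1, 3^13 ≡ 0·0·3: 0·0 = 0, then 0·3 = 0. So 3^13 ≡ 0 (mod 27).
So ψ(0) = ψ(3) = 0 while 0 ≠ 3, thus ψ is not injective.
Since ψ is not injective, we determine |image(ψ)|. Computing x^13 mod 27 for each x (by repeated squaring, reducing mod 27 at every step), the values ψ(0), ψ(1), …, ψ(26) are: 0, 1, 11, 0, 13, 23, 0, 25, 8, 0, 10, 20, 0, 22, 5, 0, 7, 17, 0, 19, 2, 0, 4, 14, 0, 16, 26.
The distinct values are {0, 1, 2, 4, 5, 7, 8, 10, 11, 13, 14, 16, 17, 19, 20, 22, 23, 25, 26}; there are 19 of them.

19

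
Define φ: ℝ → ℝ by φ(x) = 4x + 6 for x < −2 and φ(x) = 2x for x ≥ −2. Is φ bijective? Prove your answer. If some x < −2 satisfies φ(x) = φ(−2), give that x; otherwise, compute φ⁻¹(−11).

-5/2

Both pieces are strictly increasing (slopes 4 and 2), so each is injective on its own interval.
The left piece maps (−∞, −2) onto (−∞, −2); the right piece maps [−2, ∞) onto [−4, ∞).
These images overlap. In particular φ(−2) = −4 (right piece), and solving 4x + 6 = −4 on the left piece gives x = −5/2 < −2.
So φ(−5/2) = φ(−2) with −5/2 ≠ −2, and φ is not injective, hence not bijective. This x = −5/2 is the requested value below −2.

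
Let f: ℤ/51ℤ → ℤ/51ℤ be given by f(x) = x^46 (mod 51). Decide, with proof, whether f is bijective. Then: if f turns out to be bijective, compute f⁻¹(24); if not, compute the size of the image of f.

f(7): Repeated squaring mod 51: 7^1 ≡ 7, 7^2 ≡ 7² = 49, 7^4 ≡ 49² = 2401 ≡ 4, 7^8 ≡ 4² = 16, 7^16 ≡ 16² = 256 ≡ 1, 7^32 ≡ 1² = 1. Since 46 = 32 + 8 + 4 + 2, 7^46 ≡ 1·16·4·49: 1·16 = 16, then 16·4 = 64 ≡ 13, then 13·49 = 637 ≡ 25. So 7^46 ≡ 25 (mod 51).
f(10): Repeated squaring mod 51: 10^1 ≡ 10, 10^2 ≡ 10² = 100 ≡ 49, 10^4 ≡ 49² = 2401 ≡ 4, 10^8 ≡ 4² = 16, 10^16 ≡ 16² = 256 ≡ 1, 10^32 ≡ 1² = 1. Since 46 = 32 + 8 + 4 + 2, 10^46 ≡ 1·16·4·49: 1·16 = 16, then 16·4 = 64 ≡ 13, then 13·49 = 637 ≡ 25. So 10^46 ≡ 25 (mod 51).
So f(7) = f(10) = 25 while 7 ≠ 10, hence f is not injective, hence not bijective.
Since f is not bijective, we determine |image(f)|. Computing x^46 mod 51 for each x (by repeated squaring, reducing mod 51 at every step), the values f(0), f(1), …, f(50) are: 0, 1, 13, 36, 16, 49, 9, 25, 4, 21, 25, 43, 15, 16, 19, 30, 1, 34, 18, 13, 19, 33, 49, 43, 42, 4, 4, 42, 43, 49, 33, 19, 13, 18, 34, 1, 30, 19, 16, 15, 43, 25, 21, 4, 25, 9, 49, 16, 36, 13, 1.
The distinct values are {0, 1, 4, 9, 13, 15, 16, 18, 19, 21, 25, 30, 33, 34, 36, 42, 43, 49}; there are 18 of them.

18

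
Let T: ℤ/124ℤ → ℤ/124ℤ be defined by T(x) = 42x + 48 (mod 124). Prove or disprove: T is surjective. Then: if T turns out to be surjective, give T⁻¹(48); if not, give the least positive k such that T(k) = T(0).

62

By definition, T is surjective if every y in the codomain equals T(x) for some x in the domain.
Since gcd(42, 124) = 2, we have 42x ≡ 0 (mod 2) for all x, so T(x) ≡ 0 (mod 2).
But 1 ≢ 0 (mod 2), so 1 ∈ ℤ/124ℤ has no preimage. Hence T is not surjective.
Since T is not surjective, we find the least positive k with T(k) = T(0): this means 42k ≡ 0 (mod 124), i.e. 124 ∣ 42k. Since gcd(42, 124) = 2, dividing through by 2 this holds exactly when 62 ∣ 21k, and as gcd(21, 62) = 1, exactly when 62 ∣ k.
The smallest positive such k is 62.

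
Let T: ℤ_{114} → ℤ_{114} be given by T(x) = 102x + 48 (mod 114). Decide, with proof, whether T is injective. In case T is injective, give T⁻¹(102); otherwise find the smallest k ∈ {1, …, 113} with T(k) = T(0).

19

We have gcd(102, 114) = 6 > 1. Taking s = 0 and t = 19: T(0) = 48 and T(19) = 102·19 + 48 = 1986 ≡ 48 (mod 114).
So T(0) = T(19) while 0 ≠ 19, hence T is not injective.
Since T is not injective, we find the least positive k with T(k) = T(0): this means 102k ≡ 0 (mod 114), i.e. 114 ∣ 102k. Since gcd(102, 114) = 6, dividing through by 6 this holds exactly when 19 ∣ 17k, and as gcd(17, 19) = 1, exactly when 19 ∣ k.
The smallest positive such k is 19.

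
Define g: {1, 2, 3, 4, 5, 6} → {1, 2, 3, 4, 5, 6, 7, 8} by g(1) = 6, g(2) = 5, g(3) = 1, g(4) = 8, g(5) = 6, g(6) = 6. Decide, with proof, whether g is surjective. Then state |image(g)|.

No element maps to 2, so g is not surjective.
The image of g is {1, 5, 6, 8}, which has 4 elements.

4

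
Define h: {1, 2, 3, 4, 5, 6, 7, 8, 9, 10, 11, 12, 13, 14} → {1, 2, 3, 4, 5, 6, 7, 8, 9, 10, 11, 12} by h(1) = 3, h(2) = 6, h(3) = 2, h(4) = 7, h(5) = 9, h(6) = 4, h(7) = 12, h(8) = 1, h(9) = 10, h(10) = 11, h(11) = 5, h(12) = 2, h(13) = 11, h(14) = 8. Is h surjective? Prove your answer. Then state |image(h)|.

Every element of the codomain has a preimage: 1 = h(8), 2 = h(3), 3 = h(1), 4 = h(6), 5 = h(11), 6 = h(2), 7 = h(4), 8 = h(14), 9 = h(5), 10 = h(9), 11 = h(10), 12 = h(7).
Therefore h is surjective.
The image of h is {1, 2, 3, 4, 5, 6, 7, 8, 9, 10, 11, 12}, which has 12 elements.

12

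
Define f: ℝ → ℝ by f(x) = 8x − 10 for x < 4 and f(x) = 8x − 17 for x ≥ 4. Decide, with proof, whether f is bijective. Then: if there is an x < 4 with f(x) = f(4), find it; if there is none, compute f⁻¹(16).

Both pieces are strictly increasing (slopes 8 and 8), so each is injective on its own interval.
The left piece maps (−∞, 4) onto (−∞, 22); the right piece maps [4, ∞) onto [15, ∞).
These images overlap. In particular f(4) = 15 (right piece), and solving 8x − 10 = 15 on the left piece gives x = 25/8 < 4.
So f(25/8) = f(4) with 25/8 ≠ 4, and f is not injective, hence not bijective. This x = 25/8 is the requested value below 4.

25/8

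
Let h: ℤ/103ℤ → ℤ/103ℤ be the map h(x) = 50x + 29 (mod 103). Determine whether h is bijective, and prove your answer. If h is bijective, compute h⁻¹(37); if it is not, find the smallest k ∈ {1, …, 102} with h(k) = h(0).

29

Recall: injectivity means: for all s, t in the domain, h(s) = h(t) implies s = t.
If h(s) = h(t), then 50s ≡ 50t (mod 103). Because gcd(50, 103) = 1, we may cancel 50 to get s ≡ t (mod 103).
We now compute 50⁻¹ mod 103 explicitly. Euclid's algorithm: 103 = 2·50 + 3, 50 = 16·3 + 2, 3 = 1·2 + 1; back-substituting gives 1 = 68·50 − 33·103, so 50⁻¹ ≡ 68 (mod 103).
Then y ↦ 68(y − 29) is a two-sided inverse to h, so every y ∈ ℤ/103ℤ has a preimage.
Thus h is bijective.
Since h is bijective, we find h⁻¹(37): we need 50x ≡ 37 − 29 ≡ 8 (mod 103). Using 50⁻¹ = 68: x ≡ 68·8 = 544 = 5·103 + 29, so x = 29.
Check: h(29) = 50·29 + 29 = 1479 = 14·103 + 37 ≡ 37 (mod 103).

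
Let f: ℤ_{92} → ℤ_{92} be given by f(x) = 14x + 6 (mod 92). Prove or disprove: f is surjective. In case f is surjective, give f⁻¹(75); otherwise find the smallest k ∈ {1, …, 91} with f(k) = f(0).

Since gcd(14, 92) = 2, we have 14x ≡ 0 (mod 2) for all x, so f(x) ≡ 0 (mod 2).
But 1 ≢ 0 (mod 2), so 1 ∈ ℤ_{92} has no preimage. Therefore f is not surjective.
Since f is not surjective, we find the least positive k with f(k) = f(0): this means 14k ≡ 0 (mod 92), i.e. 92 ∣ 14k. Since gcd(14, 92) = 2, dividing through by 2 this holds exactly when 46 ∣ 7k, and as gcd(7, 46) = 1, exactly when 46 ∣ k.
The smallest positive such k is 46.

46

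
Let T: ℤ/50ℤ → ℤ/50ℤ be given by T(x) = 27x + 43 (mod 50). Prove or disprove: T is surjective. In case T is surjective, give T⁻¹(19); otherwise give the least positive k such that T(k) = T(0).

38

Since gcd(27, 50) = 1, 27 is invertible modulo 50. Euclid's algorithm: 50 = 1·27 + 23, 27 = 1·23 + 4, 23 = 5·4 + 3, 4 = 1·3 + 1; back-substituting gives 1 = 13·27 − 7·50, so 27⁻¹ ≡ 13 (mod 50).
Then y ↦ 13(y − 43) is a two-sided inverse to T, so every y ∈ ℤ/50ℤ has a preimage.
Hence T is surjective.
Since T is surjective, we compute T⁻¹(19): solve 27x + 43 ≡ 19 (mod 50), i.e. 27x ≡ 26 (mod 50).
Multiplying by 27⁻¹ = 13 gives x ≡ 13·26 = 338 = 6·50 + 38 ≡ 38 (mod 50).
Check: T(38) = 27·38 + 43 = 1069 = 21·50 + 19 ≡ 19 (mod 50).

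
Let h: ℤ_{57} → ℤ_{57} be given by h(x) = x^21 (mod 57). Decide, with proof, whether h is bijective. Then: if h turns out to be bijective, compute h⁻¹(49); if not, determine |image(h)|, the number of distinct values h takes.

21

h(1) = 1^21 = 1.
h(7): Repeated squaring mod 57: 7^1 ≡ 7, 7^2 ≡ 7² = 49, 7^4 ≡ 49² = 2401 ≡ 7, 7^8 ≡ 7² = 49, 7^16 ≡ 49² = 2401 ≡ 7. Since 21 = 16 + 4 + 1, 7^21 ≡ 7·7·7: 7·7 = 49, then 49·7 = 343 ≡ 1. So 7^21 ≡ 1 (mod 57).
So h(1) = h(7) = 1 while 1 ≠ 7, thus h is not injective, hence not bijective.
Since h is not bijective, we determine |image(h)|. Computing x^21 mod 57 for each x (by repeated squaring, reducing mod 57 at every step), the values h(0), h(1), …, h(56) are: 0, 1, 8, 27, 7, 11, 45, 1, 56, 45, 31, 20, 18, 31, 8, 12, 49, 11, 18, 19, 20, 27, 46, 26, 30, 7, 20, 18, 7, 50, 39, 37, 50, 27, 31, 11, 30, 37, 38, 39, 46, 8, 45, 49, 26, 39, 37, 26, 12, 1, 56, 12, 46, 50, 30, 49, 56.
The distinct values are {0, 1, 7, 8, 11, 12, 18, 19, 20, 26, 27, 30, 31, 37, 38, 39, 45, 46, 49, 50, 56}; there are 21 of them.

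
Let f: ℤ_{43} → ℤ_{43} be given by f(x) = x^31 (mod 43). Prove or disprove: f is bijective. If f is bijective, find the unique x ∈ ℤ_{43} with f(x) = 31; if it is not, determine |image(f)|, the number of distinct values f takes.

23

Since 43 is prime, the nonzero elements of ℤ_{43} form a cyclic group of order 42.
As gcd(31, 42) = 1, raising to the 31st power is a bijection on this group: if u^31 ≡ v^31 then (uv^{−1})^31 = 1, and the only element of order dividing gcd(31, 42) = 1 is 1, so u = v.
With f(0) = 0 this makes f injective on all of ℤ_{43}, hence bijective (finite equal-size domain and codomain). In particular f is bijective.
Since f is bijective, we find the preimage of 31. The inverse of x ↦ x^31 on (ℤ_{43})^× is x ↦ x^19, because 31·19 = 589 = 14·42 + 1 ≡ 1 (mod 42) and x^{42} = 1 for x ≠ 0 (Fermat). So f⁻¹(31) = 31^19 mod 43.
Repeated squaring mod 43: 31^1 ≡ 31, 31^2 ≡ 31² = 961 ≡ 15, 31^4 ≡ 15² = 225 ≡ 10, 31^8 ≡ 10² = 100 ≡ 14, 31^16 ≡ 14² = 196 ≡ 24. Since 19 = 16 + 2 + 1, 31^19 ≡ 24·15·31: 24·15 = 360 ≡ 16, then 16·31 = 496 ≡ 23. So 31^19 ≡ 23 (mod 43).
Hence f⁻¹(31) = 23.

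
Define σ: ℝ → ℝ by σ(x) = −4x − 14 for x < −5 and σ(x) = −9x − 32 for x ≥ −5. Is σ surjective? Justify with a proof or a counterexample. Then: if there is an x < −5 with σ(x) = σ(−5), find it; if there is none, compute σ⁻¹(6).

Both pieces are strictly decreasing (slopes −4 and −9), so each is injective on its own interval.
The left piece maps (−∞, −5) onto (6, ∞); the right piece maps [−5, ∞) onto (−∞, 13].
The union (6, ∞) ∪ (−∞, 13] covers ℝ, so σ is surjective.
For the follow-up: the images overlap, so an x < −5 with σ(x) = σ(−5) exists. σ(−5) = 13; solving −4x − 14 = 13 for x < −5 gives x = (13 + 14)/(−4) = −27/4.

-27/4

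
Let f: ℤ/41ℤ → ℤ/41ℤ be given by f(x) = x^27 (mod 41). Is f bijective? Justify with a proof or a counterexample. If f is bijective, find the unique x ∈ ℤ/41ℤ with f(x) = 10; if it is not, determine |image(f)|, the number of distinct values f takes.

16

Since 41 is prime, the nonzero elements of ℤ/41ℤ form a cyclic group of order 40.
As gcd(27, 40) = 1, raising to the 27th power is a bijection on this group: if s^27 ≡ t^27 then (st^{−1})^27 = 1, and the only element of order dividing gcd(27, 40) = 1 is 1, so s = t.
With f(0) = 0 this makes f injective on all of ℤ/41ℤ, hence bijective (finite equal-size domain and codomain). In particular f is bijective.
Since f is bijective, we find the preimage of 10. The inverse of x ↦ x^27 on (ℤ/41ℤ)^× is x ↦ x^3, because 27·3 = 81 = 2·40 + 1 ≡ 1 (mod 40) and x^{40} = 1 for x ≠ 0 (Fermat). So f⁻¹(10) = 10^3 mod 41.
Repeated squaring mod 41: 10^1 ≡ 10, 10^2 ≡ 10² = 100 ≡ 18. Since 3 = 2 + 1, 10^3 ≡ 18·10: 18·10 = 180 ≡ 16. So 10^3 ≡ 16 (mod 41).
Hence f⁻¹(10) = 16.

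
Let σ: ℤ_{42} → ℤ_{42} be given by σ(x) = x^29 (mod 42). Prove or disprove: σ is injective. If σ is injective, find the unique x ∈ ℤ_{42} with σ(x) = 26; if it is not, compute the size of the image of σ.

38

Computing x^29 mod 42 for each x (by repeated squaring, reducing mod 42 at every step), the values σ(0), σ(1), …, σ(41) are: 0, 1, 32, 33, 16, 17, 6, 7, 8, 39, 40, 23, 24, 13, 14, 15, 4, 5, 30, 31, 20, 21, 22, 11, 12, 37, 38, 27, 28, 29, 18, 19, 2, 3, 34, 35, 36, 25, 26, 9, 10, 41.
Every element of ℤ_{42} appears exactly once in this list, so σ is a bijection, and in particular injective.
Since σ is injective, we read off the preimage of 26 from the same table: σ(38) = 26, so σ⁻¹(26) = 38.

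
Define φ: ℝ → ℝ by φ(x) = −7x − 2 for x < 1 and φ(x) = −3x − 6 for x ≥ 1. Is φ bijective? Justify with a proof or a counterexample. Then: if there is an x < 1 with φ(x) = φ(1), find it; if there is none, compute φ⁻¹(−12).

Both pieces are strictly decreasing (slopes −7 and −3), so each is injective on its own interval.
The left piece maps (−∞, 1) onto (−9, ∞); the right piece maps [1, ∞) onto (−∞, −9].
Since −9 = −9, the images partition ℝ: φ is injective and surjective, hence bijective.
Because the two images are disjoint, no x < 1 has φ(x) = φ(1), so we compute φ⁻¹(−12): −12 lies in (−∞, −9], so solve −3x − 6 = −12: x = (−12 + 6)/(−3) = 2.

2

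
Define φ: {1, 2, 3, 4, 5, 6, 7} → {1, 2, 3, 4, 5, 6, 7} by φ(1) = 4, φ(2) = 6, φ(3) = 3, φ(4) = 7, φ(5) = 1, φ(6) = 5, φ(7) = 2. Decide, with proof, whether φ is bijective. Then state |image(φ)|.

7

The values 4, 6, 3, 7, 1, 5, 2 are a permutation of {1, 2, 3, 4, 5, 6, 7}: each element appears exactly once.
So φ is injective and surjective, hence bijective.
The image of φ is {1, 2, 3, 4, 5, 6, 7}, which has 7 elements.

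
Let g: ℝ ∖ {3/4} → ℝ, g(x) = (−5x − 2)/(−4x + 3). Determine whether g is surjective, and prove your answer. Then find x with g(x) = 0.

If g(x) = 5/4, cross-multiplying gives −4(−5x − 2) = −5(−4x + 3), which simplifies to 8 = −15 — false.  So 5/4 has no preimage and g is not surjective.
Solving g(x) = 0: cross-multiplying gives −5x − 2 = 0(−4x + 3), which rearranges to −5x = 2, so x = −2/5.

-2/5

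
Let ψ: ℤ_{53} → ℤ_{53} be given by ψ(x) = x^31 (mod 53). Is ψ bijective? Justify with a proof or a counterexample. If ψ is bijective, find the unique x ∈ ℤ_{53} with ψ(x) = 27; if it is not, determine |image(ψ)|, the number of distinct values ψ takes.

32

Since 53 is prime, the nonzero elements of ℤ_{53} form a cyclic group of order 52.
As gcd(31, 52) = 1, raising to the 31st power is a bijection on this group: if a^31 ≡ b^31 then (ab^{−1})^31 = 1, and the only element of order dividing gcd(31, 52) = 1 is 1, so a = b.
With ψ(0) = 0 this makes ψ injective on all of ℤ_{53}, hence bijective (finite equal-size domain and codomain). In particular ψ is bijective.
Since ψ is bijective, we find the preimage of 27. The inverse of x ↦ x^31 on (ℤ_{53})^× is x ↦ x^47, because 31·47 = 1457 = 28·52 + 1 ≡ 1 (mod 52) and x^{52} = 1 for x ≠ 0 (Fermat). So ψ⁻¹(27) = 27^47 mod 53.
Repeated squaring mod 53: 27^1 ≡ 27, 27^2 ≡ 27² = 729 ≡ 40, 27^4 ≡ 40² = 1600 ≡ 10, 27^8 ≡ 10² = 100 ≡ 47, 27^16 ≡ 47² = 2209 ≡ 36, 27^32 ≡ 36² = 1296 ≡ 24. Since 47 = 32 + 8 + 4 + 2 + 1, 27^47 ≡ 24·47·10·40·27: 24·47 = 1128 ≡ 15, then 15·10 = 150 ≡ 44, then 44·40 = 1760 ≡ 11, then 11·27 = 297 ≡ 32. So 27^47 ≡ 32 (mod 53).
Hence ψ⁻¹(27) = 32.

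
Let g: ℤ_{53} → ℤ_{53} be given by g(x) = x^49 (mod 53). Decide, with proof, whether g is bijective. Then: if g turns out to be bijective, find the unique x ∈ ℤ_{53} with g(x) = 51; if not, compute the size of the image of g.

Since 53 is prime, the nonzero elements of ℤ_{53} form a cyclic group of order 52.
As gcd(49, 52) = 1, raising to the 49th power is a bijection on this group: if u^49 ≡ v^49 then (uv^{−1})^49 = 1, and the only element of order dividing gcd(49, 52) = 1 is 1, so u = v.
With g(0) = 0 this makes g injective on all of ℤ_{53}, hence bijective (finite equal-size domain and codomain). In particular g is bijective.
Since g is bijective, we find the preimage of 51. The inverse of x ↦ x^49 on (ℤ_{53})^× is x ↦ x^17, because 49·17 = 833 = 16·52 + 1 ≡ 1 (mod 52) and x^{52} = 1 for x ≠ 0 (Fermat). So g⁻¹(51) = 51^17 mod 53.
Repeated squaring mod 53: 51^1 ≡ 51, 51^2 ≡ 51² = 2601 ≡ 4, 51^4 ≡ 4² = 16, 51^8 ≡ 16² = 256 ≡ 44, 51^16 ≡ 44² = 1936 ≡ 28. Since 17 = 16 + 1, 51^17 ≡ 28·51: 28·51 = 1428 ≡ 50. So 51^17 ≡ 50 (mod 53).
Hence g⁻¹(51) = 50.

50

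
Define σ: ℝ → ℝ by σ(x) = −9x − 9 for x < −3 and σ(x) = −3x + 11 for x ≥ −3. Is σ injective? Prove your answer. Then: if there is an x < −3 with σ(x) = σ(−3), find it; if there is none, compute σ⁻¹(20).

Both pieces are strictly decreasing (slopes −9 and −3), so each is injective on its own interval.
The left piece maps (−∞, −3) onto (18, ∞); the right piece maps [−3, ∞) onto (−∞, 20].
These images overlap. In particular σ(−3) = 20 (right piece), and solving −9x − 9 = 20 on the left piece gives x = −29/9 < −3.
So σ(−29/9) = σ(−3) with −29/9 ≠ −3, and σ is not injective. This x = −29/9 is the requested value below −3.

-29/9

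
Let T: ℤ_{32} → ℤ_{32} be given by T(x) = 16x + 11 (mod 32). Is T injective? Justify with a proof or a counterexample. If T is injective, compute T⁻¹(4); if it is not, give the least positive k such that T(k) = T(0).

We have gcd(16, 32) = 16 > 1. Taking a = 0 and b = 2: T(0) = 11 and T(2) = 16·2 + 11 = 43 ≡ 11 (mod 32).
So T(0) = T(2) while 0 ≠ 2, thus T is not injective.
Since T is not injective, we find the least positive k with T(k) = T(0): this means 16k ≡ 0 (mod 32), i.e. 32 ∣ 16k. Since gcd(16, 32) = 16, dividing through by 16 this holds exactly when 2 ∣ k.
The smallest positive such k is 2.

2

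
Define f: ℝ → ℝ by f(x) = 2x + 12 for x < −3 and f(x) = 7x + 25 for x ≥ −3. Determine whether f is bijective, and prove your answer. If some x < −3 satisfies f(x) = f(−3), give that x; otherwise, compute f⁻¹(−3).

-4

Both pieces are strictly increasing (slopes 2 and 7), so each is injective on its own interval.
The left piece maps (−∞, −3) onto (−∞, 6); the right piece maps [−3, ∞) onto [4, ∞).
These images overlap. In particular f(−3) = 4 (right piece), and solving 2x + 12 = 4 on the left piece gives x = −4 < −3.
So f(−4) = f(−3) with −4 ≠ −3, and f is not injective, hence not bijective. This x = −4 is the requested value below −3.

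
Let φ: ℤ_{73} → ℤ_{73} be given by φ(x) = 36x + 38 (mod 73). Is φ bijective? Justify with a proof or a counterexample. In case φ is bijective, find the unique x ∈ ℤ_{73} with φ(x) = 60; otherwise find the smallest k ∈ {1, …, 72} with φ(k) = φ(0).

Recall that φ is injective if φ(u) = φ(v) implies u = v.
If φ(u) = φ(v), then 36u ≡ 36v (mod 73). Because gcd(36, 73) = 1, we may cancel 36 to get u ≡ v (mod 73).
We now compute 36⁻¹ mod 73 explicitly. Euclid's algorithm: 73 = 2·36 + 1; back-substituting gives 1 = 71·36 − 35·73, so 36⁻¹ ≡ 71 (mod 73).
Then y ↦ 71(y − 38) is a two-sided inverse to φ, so every y ∈ ℤ_{73} has a preimage.
Thus φ is bijective.
Since φ is bijective, we find φ⁻¹(60): we need 36x ≡ 60 − 38 ≡ 22 (mod 73). Using 36⁻¹ = 71: x ≡ 71·22 = 1562 = 21·73 + 29, so x = 29.
Check: φ(29) = 36·29 + 38 = 1082 = 14·73 + 60 ≡ 60 (mod 73).

29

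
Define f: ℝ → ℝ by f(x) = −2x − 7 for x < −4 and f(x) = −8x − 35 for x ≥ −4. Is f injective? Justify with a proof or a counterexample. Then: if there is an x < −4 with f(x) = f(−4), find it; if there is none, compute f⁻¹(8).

Both pieces are strictly decreasing (slopes −2 and −8), so each is injective on its own interval.
The left piece maps (−∞, −4) onto (1, ∞); the right piece maps [−4, ∞) onto (−∞, −3].
These images are disjoint, so no value is attained by both pieces. So f is injective.
Because the two images are disjoint, no x < −4 has f(x) = f(−4), so we compute f⁻¹(8): 8 lies in (1, ∞), so solve −2x − 7 = 8: x = (8 + 7)/(−2) = −15/2.

-15/2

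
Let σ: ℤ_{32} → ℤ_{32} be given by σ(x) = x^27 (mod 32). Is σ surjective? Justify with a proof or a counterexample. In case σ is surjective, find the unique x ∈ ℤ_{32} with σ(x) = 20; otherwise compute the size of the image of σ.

17

σ(0) = 0^27 = 0.
σ(2): Repeated squaring mod 32: 2^1 ≡ 2, 2^2 ≡ 2² = 4, 2^4 ≡ 4² = 16, 2^8 ≡ 16² = 256 ≡ 0, 2^16 ≡ 0² = 0. Since 27 = 16 + 8 + 2 + 1, 2^27 ≡ 0·0·4·2: 0·0 = 0, then 0·4 = 0, then 0·2 = 0. So 2^27 ≡ 0 (mod 32).
So σ(0) = σ(2) = 0 while 0 ≠ 2, therefore σ is not injective.
A non-injective map from the 32-element set ℤ_{32} to itself takes at most 31 distinct values, so it cannot be surjective. So σ is not surjective.
Since σ is not surjective, we determine |image(σ)|. Computing x^27 mod 32 for each x (by repeated squaring, reducing mod 32 at every step), the values σ(0), σ(1), …, σ(31) are: 0, 1, 0, 27, 0, 29, 0, 23, 0, 25, 0, 19, 0, 21, 0, 15, 0, 17, 0, 11, 0, 13, 0, 7, 0, 9, 0, 3, 0, 5, 0, 31.
The distinct values are {0, 1, 3, 5, 7, 9, 11, 13, 15, 17, 19, 21, 23, 25, 27, 29, 31}; there are 17 of them.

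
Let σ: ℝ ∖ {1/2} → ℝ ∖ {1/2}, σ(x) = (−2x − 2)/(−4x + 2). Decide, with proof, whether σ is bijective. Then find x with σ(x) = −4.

1/3

Suppose σ(s) = σ(t). Cross-multiplying: (−2s − 2)(−4t + 2) = (−2t − 2)(−4s + 2).
Expanding both sides and cancelling the symmetric terms leaves −12·(s − t) = 0. Since −12 ≠ 0, s = t. Hence σ is injective.
For any y ≠ 1/2, solving y(−4x + 2) = −2x − 2 for x gives a well-defined x ≠ 1/2. So σ is surjective.
Thus σ is bijective.
Solving σ(x) = −4: cross-multiplying gives −2x − 2 = −4(−4x + 2), which rearranges to −18x = −6, so x = 1/3.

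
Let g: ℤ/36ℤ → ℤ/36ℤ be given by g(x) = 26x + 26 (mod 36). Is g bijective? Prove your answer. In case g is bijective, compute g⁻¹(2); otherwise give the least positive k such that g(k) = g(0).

18

Recall: injectivity means: for all a, b in the domain, g(a) = g(b) implies a = b.
We have gcd(26, 36) = 2 > 1. Taking a = 0 and b = 18: g(0) = 26 and g(18) = 26·18 + 26 = 494 ≡ 26 (mod 36).
So g(0) = g(18) while 0 ≠ 18, therefore g is not injective, hence not bijective.
Since g is not bijective, we find the least positive k with g(k) = g(0): this means 26k ≡ 0 (mod 36), i.e. 36 ∣ 26k. Since gcd(26, 36) = 2, dividing through by 2 this holds exactly when 18 ∣ 13k, and as gcd(13, 18) = 1, exactly when 18 ∣ k.
The smallest positive such k is 18.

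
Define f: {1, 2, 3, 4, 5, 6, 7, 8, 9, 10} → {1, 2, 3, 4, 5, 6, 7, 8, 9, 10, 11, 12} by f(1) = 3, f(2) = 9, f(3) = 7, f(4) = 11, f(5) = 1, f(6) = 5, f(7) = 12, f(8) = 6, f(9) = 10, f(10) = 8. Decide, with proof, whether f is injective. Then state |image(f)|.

10

The values f(1), …, f(10) are 3, 9, 7, 11, 1, 5, 12, 6, 10, 8 — all distinct.
So f(x_1) = f(x_2) only when x_1 = x_2, and f is injective.
The image of f is {1, 3, 5, 6, 7, 8, 9, 10, 11, 12}, which has 10 elements.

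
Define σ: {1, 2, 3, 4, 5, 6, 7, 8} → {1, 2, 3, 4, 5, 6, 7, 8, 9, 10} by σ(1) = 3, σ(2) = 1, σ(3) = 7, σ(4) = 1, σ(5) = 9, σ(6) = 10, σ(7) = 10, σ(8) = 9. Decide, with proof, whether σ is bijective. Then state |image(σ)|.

σ(2) = 1 = σ(4) with 2 ≠ 4, so σ is not injective, hence not bijective.
The image of σ is {1, 3, 7, 9, 10}, which has 5 elements.

5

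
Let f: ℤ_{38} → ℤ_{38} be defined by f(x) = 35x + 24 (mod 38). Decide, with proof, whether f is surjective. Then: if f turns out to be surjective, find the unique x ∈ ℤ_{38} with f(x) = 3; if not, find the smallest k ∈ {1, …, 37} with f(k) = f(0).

7

Since gcd(35, 38) = 1, 35 is invertible modulo 38. Euclid's algorithm: 38 = 1·35 + 3, 35 = 11·3 + 2, 3 = 1·2 + 1; back-substituting gives 1 = 25·35 − 23·38, so 35⁻¹ ≡ 25 (mod 38).
For any y ∈ ℤ_{38}, x = 25(y − 24) mod 38 satisfies f(x) = 35·25(y − 24) + 24 ≡ y (since 35·25 ≡ 1 mod 38). So every y has a preimage.
So f is surjective.
Since f is surjective, we find f⁻¹(3): we need 35x ≡ 3 − 24 ≡ 17 (mod 38). Using 35⁻¹ = 25: x ≡ 25·17 = 425 = 11·38 + 7, so x = 7.
Check: f(7) = 35·7 + 24 = 269 = 7·38 + 3 ≡ 3 (mod 38).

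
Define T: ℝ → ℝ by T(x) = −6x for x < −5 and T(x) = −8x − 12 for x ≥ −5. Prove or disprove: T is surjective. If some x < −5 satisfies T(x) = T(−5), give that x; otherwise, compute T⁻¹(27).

Both pieces are strictly decreasing (slopes −6 and −8), so each is injective on its own interval.
The left piece maps (−∞, −5) onto (30, ∞); the right piece maps [−5, ∞) onto (−∞, 28].
The union (30, ∞) ∪ (−∞, 28] omits the interval between 30 and 28; in particular 30 has no preimage. So T is not surjective.
Because the two images are disjoint, no x < −5 has T(x) = T(−5), so we compute T⁻¹(27): 27 lies in (−∞, 28], so solve −8x − 12 = 27: x = (27 + 12)/(−8) = −39/8.

-39/8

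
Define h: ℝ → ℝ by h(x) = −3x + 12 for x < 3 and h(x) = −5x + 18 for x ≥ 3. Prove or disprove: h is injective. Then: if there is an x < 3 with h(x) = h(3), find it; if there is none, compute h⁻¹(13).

Both pieces are strictly decreasing (slopes −3 and −5), so each is injective on its own interval.
The left piece maps (−∞, 3) onto (3, ∞); the right piece maps [3, ∞) onto (−∞, 3].
These images are disjoint, so no value is attained by both pieces. So h is injective.
Because the two images are disjoint, no x < 3 has h(x) = h(3), so we compute h⁻¹(13): 13 lies in (3, ∞), so solve −3x + 12 = 13: x = (13 − 12)/(−3) = −1/3.

-1/3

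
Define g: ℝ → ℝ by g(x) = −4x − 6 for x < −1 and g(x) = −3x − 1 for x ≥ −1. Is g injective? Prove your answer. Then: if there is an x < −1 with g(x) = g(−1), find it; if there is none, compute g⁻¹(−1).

-2

Both pieces are strictly decreasing (slopes −4 and −3), so each is injective on its own interval.
The left piece maps (−∞, −1) onto (−2, ∞); the right piece maps [−1, ∞) onto (−∞, 2].
These images overlap. In particular g(−1) = 2 (right piece), and solving −4x − 6 = 2 on the left piece gives x = −2 < −1.
So g(−2) = g(−1) with −2 ≠ −1, and g is not injective. This x = −2 is the requested value below −1.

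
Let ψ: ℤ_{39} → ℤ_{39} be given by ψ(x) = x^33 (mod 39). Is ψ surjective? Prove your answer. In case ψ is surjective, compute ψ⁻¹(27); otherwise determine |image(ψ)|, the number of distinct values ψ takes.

ψ(2): Repeated squaring mod 39: 2^1 ≡ 2, 2^2 ≡ 2² = 4, 2^4 ≡ 4² = 16, 2^8 ≡ 16² = 256 ≡ 22, 2^16 ≡ 22² = 484 ≡ 16, 2^32 ≡ 16² = 256 ≡ 22. Since 33 = 32 + 1, 2^33 ≡ 22·2: 22·2 = 44 ≡ 5. So 2^33 ≡ 5 (mod 39).
ψ(5): Repeated squaring mod 39: 5^1 ≡ 5, 5^2 ≡ 5² = 25, 5^4 ≡ 25² = 625 ≡ 1, 5^8 ≡ 1² = 1, 5^16 ≡ 1² = 1, 5^32 ≡ 1² = 1. Since 33 = 32 + 1, 5^33 ≡ 1·5: 1·5 = 5. So 5^33 ≡ 5 (mod 39).
So ψ(2) = ψ(5) = 5 while 2 ≠ 5, hence ψ is not injective.
A non-injective map from the 39-element set ℤ_{39} to itself takes at most 38 distinct values, so it cannot be surjective. So ψ is not surjective.
Since ψ is not surjective, we determine |image(ψ)|. Computing x^33 mod 39 for each x (by repeated squaring, reducing mod 39 at every step), the values ψ(0), ψ(1), …, ψ(38) are: 0, 1, 5, 27, 25, 5, 18, 34, 8, 27, 25, 8, 12, 13, 14, 18, 1, 38, 18, 31, 8, 21, 1, 38, 21, 25, 26, 27, 31, 14, 12, 31, 5, 21, 34, 14, 12, 34, 38.
The distinct values are {0, 1, 5, 8, 12, 13, 14, 18, 21, 25, 26, 27, 31, 34, 38}; there are 15 of them.

15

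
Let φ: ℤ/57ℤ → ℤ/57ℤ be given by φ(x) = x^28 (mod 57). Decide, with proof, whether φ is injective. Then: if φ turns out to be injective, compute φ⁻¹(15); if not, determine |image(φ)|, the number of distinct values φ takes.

φ(8): Repeated squaring mod 57: 8^1 ≡ 8, 8^2 ≡ 8² = 64 ≡ 7, 8^4 ≡ 7² = 49, 8^8 ≡ 49² = 2401 ≡ 7, 8^16 ≡ 7² = 49. Since 28 = 16 + 8 + 4, 8^28 ≡ 49·7·49: 49·7 = 343 ≡ 1, then 1·49 = 49. So 8^28 ≡ 49 (mod 57).
φ(11): Repeated squaring mod 57: 11^1 ≡ 11, 11^2 ≡ 11² = 121 ≡ 7, 11^4 ≡ 7² = 49, 11^8 ≡ 49² = 2401 ≡ 7, 11^16 ≡ 7² = 49. Since 28 = 16 + 8 + 4, 11^28 ≡ 49·7·49: 49·7 = 343 ≡ 1, then 1·49 = 49. So 11^28 ≡ 49 (mod 57).
So φ(8) = φ(11) = 49 while 8 ≠ 11, hence φ is not injective.
Since φ is not injective, we determine |image(φ)|. Computing x^28 mod 57 for each x (by repeated squaring, reducing mod 57 at every step), the values φ(0), φ(1), …, φ(56) are: 0, 1, 55, 54, 4, 43, 6, 7, 49, 9, 28, 49, 45, 25, 43, 42, 16, 55, 39, 19, 1, 36, 16, 4, 24, 25, 7, 30, 28, 28, 30, 7, 25, 24, 4, 16, 36, 1, 19, 39, 55, 16, 42, 43, 25, 45, 49, 28, 9, 49, 7, 6, 43, 4, 54, 55, 1.
The distinct values are {0, 1, 4, 6, 7, 9, 16, 19, 24, 25, 28, 30, 36, 39, 42, 43, 45, 49, 54, 55}; there are 20 of them.

20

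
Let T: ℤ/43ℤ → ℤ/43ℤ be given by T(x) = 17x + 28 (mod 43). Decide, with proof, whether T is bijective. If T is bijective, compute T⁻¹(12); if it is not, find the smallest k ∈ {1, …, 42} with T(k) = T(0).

Suppose T(s) = T(t) in ℤ/43ℤ. Then 17s + 28 ≡ 17t + 28 (mod 43), so 17(s − t) ≡ 0 (mod 43).
Since gcd(17, 43) = 1, 17 is invertible modulo 43, thus s − t ≡ 0 (mod 43), i.e. s = t.
We now compute 17⁻¹ mod 43 explicitly. Euclid's algorithm: 43 = 2·17 + 9, 17 = 1·9 + 8, 9 = 1·8 + 1; back-substituting gives 1 = 38·17 − 15·43, so 17⁻¹ ≡ 38 (mod 43).
For any y ∈ ℤ/43ℤ, x = 38(y − 28) mod 43 satisfies T(x) = 17·38(y − 28) + 28 ≡ y (since 17·38 ≡ 1 mod 43). So every y has a preimage.
Hence T is bijective.
Since T is bijective, we compute T⁻¹(12): solve 17x + 28 ≡ 12 (mod 43), i.e. 17x ≡ 27 (mod 43).
Multiplying by 17⁻¹ = 38 gives x ≡ 38·27 = 1026 = 23·43 + 37 ≡ 37 (mod 43).
Check: T(37) = 17·37 + 28 = 657 = 15·43 + 12 ≡ 12 (mod 43).

37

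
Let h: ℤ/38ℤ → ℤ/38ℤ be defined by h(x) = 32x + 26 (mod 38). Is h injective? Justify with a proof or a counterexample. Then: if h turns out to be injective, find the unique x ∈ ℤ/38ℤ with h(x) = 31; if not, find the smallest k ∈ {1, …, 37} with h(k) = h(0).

19

We have gcd(32, 38) = 2 > 1. Taking x_1 = 0 and x_2 = 19: h(0) = 26 and h(19) = 32·19 + 26 = 634 ≡ 26 (mod 38).
So h(0) = h(19) while 0 ≠ 19, therefore h is not injective.
Since h is not injective, we find the least positive k with h(k) = h(0): this means 32k ≡ 0 (mod 38), i.e. 38 ∣ 32k. Since gcd(32, 38) = 2, dividing through by 2 this holds exactly when 19 ∣ 16k, and as gcd(16, 19) = 1, exactly when 19 ∣ k.
The smallest positive such k is 19.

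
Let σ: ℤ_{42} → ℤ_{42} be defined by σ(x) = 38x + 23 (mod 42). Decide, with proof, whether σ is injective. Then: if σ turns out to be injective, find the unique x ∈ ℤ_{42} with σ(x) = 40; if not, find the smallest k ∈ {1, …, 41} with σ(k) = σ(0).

Recall that injectivity means: for all u, v in the domain, σ(u) = σ(v) implies u = v.
We have gcd(38, 42) = 2 > 1. Taking u = 0 and v = 21: σ(0) = 23 and σ(21) = 38·21 + 23 = 821 ≡ 23 (mod 42).
So σ(0) = σ(21) while 0 ≠ 21, so σ is not injective.
Since σ is not injective, we find the least positive k with σ(k) = σ(0): this means 38k ≡ 0 (mod 42), i.e. 42 ∣ 38k. Since gcd(38, 42) = 2, dividing through by 2 this holds exactly when 21 ∣ 19k, and as gcd(19, 21) = 1, exactly when 21 ∣ k.
The smallest positive such k is 21.

21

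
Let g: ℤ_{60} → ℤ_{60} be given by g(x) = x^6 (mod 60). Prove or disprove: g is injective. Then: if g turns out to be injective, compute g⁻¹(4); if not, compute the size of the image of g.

g(2): Repeated squaring mod 60: 2^1 ≡ 2, 2^2 ≡ 2² = 4, 2^4 ≡ 4² = 16. Since 6 = 4 + 2, 2^6 ≡ 16·4: 16·4 = 64 ≡ 4. So 2^6 ≡ 4 (mod 60).
g(8): Repeated squaring mod 60: 8^1 ≡ 8, 8^2 ≡ 8² = 64 ≡ 4, 8^4 ≡ 4² = 16. Since 6 = 4 + 2, 8^6 ≡ 16·4: 16·4 = 64 ≡ 4. So 8^6 ≡ 4 (mod 60).
So g(2) = g(8) = 4 while 2 ≠ 8, therefore g is not injective.
Since g is not injective, we determine |image(g)|. Computing x^6 mod 60 for each x (by repeated squaring, reducing mod 60 at every step), the values g(0), g(1), …, g(59) are: 0, 1, 4, 9, 16, 25, 36, 49, 4, 21, 40, 1, 24, 49, 16, 45, 16, 49, 24, 1, 40, 21, 4, 49, 36, 25, 16, 9, 4, 1, 0, 1, 4, 9, 16, 25, 36, 49, 4, 21, 40, 1, 24, 49, 16, 45, 16, 49, 24, 1, 40, 21, 4, 49, 36, 25, 16, 9, 4, 1.
The distinct values are {0, 1, 4, 9, 16, 21, 24, 25, 36, 40, 45, 49}; there are 12 of them.

12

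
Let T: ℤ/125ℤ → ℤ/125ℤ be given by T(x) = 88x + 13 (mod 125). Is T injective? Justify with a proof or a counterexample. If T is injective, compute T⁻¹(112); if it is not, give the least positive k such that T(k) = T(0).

48

If T(s) = T(t), then 88s ≡ 88t (mod 125). Because gcd(88, 125) = 1, we may cancel 88 to get s ≡ t (mod 125).
Hence T is injective.
We now compute 88⁻¹ mod 125 explicitly. Euclid's algorithm: 125 = 1·88 + 37, 88 = 2·37 + 14, 37 = 2·14 + 9, 14 = 1·9 + 5, 9 = 1·5 + 4, 5 = 1·4 + 1; back-substituting gives 1 = 27·88 − 19·125, so 88⁻¹ ≡ 27 (mod 125).
Since T is injective, we find T⁻¹(112): we need 88x ≡ 112 − 13 ≡ 99 (mod 125). Using 88⁻¹ = 27: x ≡ 27·99 = 2673 = 21·125 + 48, so x = 48.
Check: T(48) = 88·48 + 13 = 4237 = 33·125 + 112 ≡ 112 (mod 125).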